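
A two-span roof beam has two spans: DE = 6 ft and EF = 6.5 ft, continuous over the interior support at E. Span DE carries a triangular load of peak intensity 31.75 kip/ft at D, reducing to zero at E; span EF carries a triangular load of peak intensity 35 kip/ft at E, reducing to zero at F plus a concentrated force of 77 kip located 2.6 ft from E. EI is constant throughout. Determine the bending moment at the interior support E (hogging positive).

M_E = 133.2 kip·ft

Insert a hinge at E; M_E is the redundant, and each span becomes simply supported.
End slopes at the hinge E, treating each span as simply supported:
  span DE: triangular load, peak 31.75: 7w₀L³/(360EI) = 133.3/EI
  span EF: triangular load, peak 35: w₀L³/(45EI) = 213.6/EI
  span EF: point load 77 at a = 2.6: Pab(L + b)/(6LEI) = 208.2/EI
  relative rotation θ_0 = (133.3 + 421.8)/EI = 555.2/EI
A unit hogging moment at E produces rotation L₁/(3EI) + L₂/(3EI) = 4.167/EI.
Slope continuity at E: θ_0 = M_E·4.167/EI, so M_E = 555.2/4.167 = 133.2 kip·ft (hogging).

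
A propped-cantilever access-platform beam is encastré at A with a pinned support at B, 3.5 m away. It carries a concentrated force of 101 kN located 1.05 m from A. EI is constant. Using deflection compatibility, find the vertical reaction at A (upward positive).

R_A = 88.73 kN

Release the roller at B. Primary structure: cantilever fixed at A.
Primary-structure tip deflection at B by superposition:
  point load 101 at a = 1.05: Pa²(3L − a)/(6EI) = 175.4/EI
Tip deflection under a unit load at B: L³/(3EI) = 14.29/EI.
The prop prevents deflection at B: R_B = δ_0/δ_{BB} = 175.4/14.29 = 12.27 kN.
Vertical equilibrium: R_A = ΣP − R_B = 101 − 12.27 = 88.73 kN.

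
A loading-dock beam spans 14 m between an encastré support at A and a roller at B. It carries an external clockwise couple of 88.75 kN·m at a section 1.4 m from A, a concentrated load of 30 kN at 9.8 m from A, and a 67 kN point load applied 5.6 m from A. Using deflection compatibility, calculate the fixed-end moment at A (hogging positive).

M_A = 300.9 kN·m

Release the roller at B. Primary structure: cantilever fixed at A.
Downward deflection at the released point B due to the loads:
  clockwise couple 88.75 at a = 1.4: M₀a(2L − a)/(2EI) = 1653/EI
  point load 30 at a = 9.8: Pa²(3L − a)/(6EI) = 15462/EI
  point load 67 at a = 5.6: Pa²(3L − a)/(6EI) = 12747/EI
  δ_0 = 29862/EI
Tip deflection under a unit load at B: L³/(3EI) = 914.7/EI.
Compatibility at B: δ_0 − R_B·δ_{BB} = 0, so R_B = 29862/914.7 = 32.65 kN.
Moment equilibrium about A: M_A = Σ(load moments about A) − R_B·L = 758 − 32.65×14 = 300.9 kN·m.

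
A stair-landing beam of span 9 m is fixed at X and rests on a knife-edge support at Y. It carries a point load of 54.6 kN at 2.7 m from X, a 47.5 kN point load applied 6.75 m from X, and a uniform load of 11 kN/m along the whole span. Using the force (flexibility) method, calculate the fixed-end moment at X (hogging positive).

Choose R_Y as the redundant. The primary structure is the cantilever fixed at X.
Deflection at Y on the released cantilever, summing each load's contribution:
  point load 54.6 at a = 2.7: Pa²(3L − a)/(6EI) = 1612/EI
  point load 47.5 at a = 6.75: Pa²(3L − a)/(6EI) = 7304/EI
  UDL 11: wL⁴/(8EI) = 9021/EI
  δ_0 = 17938/EI
Flexibility coefficient — unit upward force at Y: δ_{YY} = L³/(3EI) = 243/EI.
The prop prevents deflection at Y: R_Y = δ_0/δ_{YY} = 17938/243 = 73.82 kN.
Moment equilibrium about X: M_X = Σ(load moments about X) − R_Y·L = 913.5 − 73.82×9 = 249.2 kN·m.

M_X = 249.2 kN·m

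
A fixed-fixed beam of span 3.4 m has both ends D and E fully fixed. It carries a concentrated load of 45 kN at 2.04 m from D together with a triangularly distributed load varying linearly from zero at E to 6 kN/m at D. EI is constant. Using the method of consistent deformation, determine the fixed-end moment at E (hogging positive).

M_E = 24.34 kN·m

Release both end moments; the primary structure is a simply-supported span DE with redundants M_D and M_E.
On the primary (simply-supported) span, the end slopes from the loading are:
  at D: point load 45 at a = 2.04: Pab(L + b)/(6LEI) = 29.13/EI
  at E: point load 45 at a = 2.04: Pab(L + a)/(6LEI) = 33.29/EI
  at D: triangular load, peak 6: w₀L³/(45EI) = 5.241/EI
  at E: triangular load, peak 6: 7w₀L³/(360EI) = 4.585/EI
  θ_D0 = 34.37/EI,  θ_E0 = 37.88/EI
Flexibility coefficients: a unit moment at one end gives L/(3EI) there and L/(6EI) at the far end, so f₁₁ = f₂₂ = 1.133/EI and f₁₂ = f₂₁ = 0.5667/EI.
Compatibility — zero rotation at each built-in end:
  1.133 M_D + 0.5667 M_E = 34.37
  0.5667 M_D + 1.133 M_E = 37.88
Solving the pair gives M_D = 18.16 kN·m and M_E = 24.34 kN·m (hogging).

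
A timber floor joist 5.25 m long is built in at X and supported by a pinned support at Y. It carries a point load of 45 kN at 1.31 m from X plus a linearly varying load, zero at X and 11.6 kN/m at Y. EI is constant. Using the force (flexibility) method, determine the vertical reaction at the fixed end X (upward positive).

R_X = 54.85 kN

Remove the prop at Y; the released (primary) structure is a cantilever built in at X.
Downward deflection at the released point Y due to the loads:
  point load 45 at a = 1.31: Pa²(3L − a)/(6EI) = 185.9/EI
  triangular load, peak 11.6 at the free end: 11w₀L⁴/(120EI) = 807.8/EI
  δ_0 = 993.7/EI
Tip deflection under a unit load at Y: L³/(3EI) = 48.23/EI.
Compatibility at Y: δ_0 − R_Y·δ_{YY} = 0, so R_Y = 993.7/48.23 = 20.6 kN.
Vertical equilibrium: R_X = ΣP − R_Y = 75.45 − 20.6 = 54.85 kN.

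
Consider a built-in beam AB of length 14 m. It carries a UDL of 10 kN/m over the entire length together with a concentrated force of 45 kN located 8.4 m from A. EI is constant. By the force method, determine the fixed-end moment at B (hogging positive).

M_B = 254.1 kN·m

Take the two fixed-end moments M_A, M_B as redundants; the released structure is the simple span AB.
End rotations of the released simple span under the applied load (×1/EI):
  at A: UDL 10: wL³/(24EI) = 1143/EI
  at B: UDL 10: wL³/(24EI) = 1143/EI
  at A: point load 45 at a = 8.4: Pab(L + b)/(6LEI) = 493.9/EI
  at B: point load 45 at a = 8.4: Pab(L + a)/(6LEI) = 564.5/EI
  θ_A0 = 1637/EI,  θ_B0 = 1708/EI
Flexibility coefficients: a unit moment at one end gives L/(3EI) there and L/(6EI) at the far end, so f₁₁ = f₂₂ = 4.667/EI and f₁₂ = f₂₁ = 2.333/EI.
Compatibility — zero rotation at each built-in end:
  4.667 M_A + 2.333 M_B = 1637
  2.333 M_A + 4.667 M_B = 1708
Solving the pair gives M_A = 223.8 kN·m and M_B = 254.1 kN·m (hogging).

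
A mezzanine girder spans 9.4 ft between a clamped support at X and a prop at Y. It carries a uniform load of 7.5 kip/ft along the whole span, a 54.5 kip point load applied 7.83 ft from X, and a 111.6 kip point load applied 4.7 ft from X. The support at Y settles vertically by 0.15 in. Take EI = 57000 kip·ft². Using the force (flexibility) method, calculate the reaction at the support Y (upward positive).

Release the roller at Y. Primary structure: cantilever fixed at X.
Free-end deflection of the primary structure under the applied loading (downward +):
  UDL 7.5: wL⁴/(8EI) = 7320/EI
  point load 54.5 at a = 7.83: Pa²(3L − a)/(6EI) = 11344/EI
  point load 111.6 at a = 4.7: Pa²(3L − a)/(6EI) = 9656/EI
  δ_0 = 28319/EI
Tip deflection under a unit load at Y: L³/(3EI) = 276.9/EI.
With EI = 57000 kip·ft²: δ_0 = 0.49682 ft and δ_{YY} = 0.004857 ft/kip.
Compatibility — the beam at Y must follow the support down by 0.0125 ft: δ_0 − R_Y·δ_{YY} = 0.0125, so R_Y = (0.49682 − 0.0125)/0.004857 = 99.71 kip.

R_Y = 99.71 kip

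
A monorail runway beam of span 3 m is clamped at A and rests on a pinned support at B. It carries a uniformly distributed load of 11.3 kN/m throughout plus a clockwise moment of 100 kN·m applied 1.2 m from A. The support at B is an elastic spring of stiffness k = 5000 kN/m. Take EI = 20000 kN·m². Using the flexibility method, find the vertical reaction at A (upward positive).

Choose R_B as the redundant. The primary structure is the cantilever fixed at A.
Downward deflection at the released point B due to the loads:
  UDL 11.3: wL⁴/(8EI) = 114.4/EI
  clockwise couple 100 at a = 1.2: M₀a(2L − a)/(2EI) = 288/EI
  δ_0 = 402.4/EI
Tip deflection under a unit load at B: L³/(3EI) = 9/EI.
With EI = 20000 kN·m²: δ_0 = 0.020121 m and δ_{BB} = 0.00045 m/kN.
Compatibility — the spring shortens by R_B/k under the reaction it provides: δ_0 − R_B·δ_{BB} = R_B/k. With 1/k = 0.0002 m/kN, R_B = δ_0 / (δ_{BB} + 1/k) = 0.020121 / (0.00045 + 0.0002) = 30.95 kN.
Vertical equilibrium: R_A = ΣP − R_B = 33.9 − 30.95 = 2.945 kN.

R_A = 2.945 kN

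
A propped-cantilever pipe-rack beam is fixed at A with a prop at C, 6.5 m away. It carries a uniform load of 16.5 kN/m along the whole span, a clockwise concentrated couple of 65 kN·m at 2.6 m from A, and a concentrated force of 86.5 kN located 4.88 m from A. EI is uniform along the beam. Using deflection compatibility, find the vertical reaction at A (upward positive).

Remove the prop at C; the released (primary) structure is a cantilever built in at A.
Primary-structure tip deflection at C by superposition:
  UDL 16.5: wL⁴/(8EI) = 3682/EI
  clockwise couple 65 at a = 2.6: M₀a(2L − a)/(2EI) = 878.8/EI
  point load 86.5 at a = 4.88: Pa²(3L − a)/(6EI) = 5019/EI
  δ_0 = 9580/EI
Tip deflection under a unit load at C: L³/(3EI) = 91.54/EI.
Compatibility at C: δ_0 − R_C·δ_{CC} = 0, so R_C = 9580/91.54 = 104.7 kN.
Vertical equilibrium: R_A = ΣP − R_C = 193.8 − 104.7 = 89.1 kN.

R_A = 89.1 kN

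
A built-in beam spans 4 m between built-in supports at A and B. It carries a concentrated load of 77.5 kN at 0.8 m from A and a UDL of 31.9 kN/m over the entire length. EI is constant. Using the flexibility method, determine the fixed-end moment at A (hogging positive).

Release both end moments; the primary structure is a simply-supported span AB with redundants M_A and M_B.
End rotations of the released simple span under the applied load (×1/EI):
  at A: point load 77.5 at a = 0.8: Pab(L + b)/(6LEI) = 59.52/EI
  at B: point load 77.5 at a = 0.8: Pab(L + a)/(6LEI) = 39.68/EI
  at A: UDL 31.9: wL³/(24EI) = 85.07/EI
  at B: UDL 31.9: wL³/(24EI) = 85.07/EI
  θ_A0 = 144.6/EI,  θ_B0 = 124.7/EI
Flexibility coefficients: a unit moment at one end gives L/(3EI) there and L/(6EI) at the far end, so f₁₁ = f₂₂ = 1.333/EI and f₁₂ = f₂₁ = 0.6667/EI.
Compatibility — zero rotation at each built-in end:
  1.333 M_A + 0.6667 M_B = 144.6
  0.6667 M_A + 1.333 M_B = 124.7
Solving the pair gives M_A = 82.21 kN·m and M_B = 52.45 kN·m (hogging).

M_A = 82.21 kN·m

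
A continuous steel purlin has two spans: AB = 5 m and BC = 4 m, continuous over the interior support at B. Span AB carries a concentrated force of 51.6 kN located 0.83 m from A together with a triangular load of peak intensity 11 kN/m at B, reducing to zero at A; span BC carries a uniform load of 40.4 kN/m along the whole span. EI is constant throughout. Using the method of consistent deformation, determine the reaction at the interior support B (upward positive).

Take M_B as the redundant. Released structure: two simple spans AB and BC with a hinge at B.
Rotations at B on the released spans (each span's end-slope, ×1/EI):
  span AB: point load 51.6 at a = 0.83: Pab(L + a)/(6LEI) = 34.71/EI
  span AB: triangular load, peak 11: w₀L³/(45EI) = 30.56/EI
  span BC: UDL 40.4: wL³/(24EI) = 107.7/EI
  relative rotation θ_0 = (65.26 + 107.7)/EI = 173/EI
A unit hogging moment at B produces rotation L₁/(3EI) + L₂/(3EI) = 3/EI.
Slope continuity at B: θ_0 = M_B·3/EI, so M_B = 173/3 = 57.67 kN·m (hogging).
Span AB, ΣM about A with M_B applied at B: R_B^{AB}·5 = 134.5 + 57.67, so R_B^{AB} = 38.43 kN and R_A = 79.1 − 38.43 = 40.67 kN.
Span BC, ΣM about C: R_B^{BC}·4 = 323.2 + 57.67, so R_B^{BC} = 95.22 kN and R_C = 161.6 − 95.22 = 66.38 kN.
R_B = 38.43 + 95.22 = 133.6 kN.

R_B = 133.6 kN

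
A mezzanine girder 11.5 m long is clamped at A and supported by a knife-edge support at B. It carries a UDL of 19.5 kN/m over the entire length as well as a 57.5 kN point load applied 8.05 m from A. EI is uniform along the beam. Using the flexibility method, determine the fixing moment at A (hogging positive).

Release the roller at B. Primary structure: cantilever fixed at A.
Deflection at B on the released cantilever, summing each load's contribution:
  UDL 19.5: wL⁴/(8EI) = 42632/EI
  point load 57.5 at a = 8.05: Pa²(3L − a)/(6EI) = 16426/EI
  δ_0 = 59058/EI
Tip deflection under a unit load at B: L³/(3EI) = 507/EI.
Compatibility at B: δ_0 − R_B·δ_{BB} = 0, so R_B = 59058/507 = 116.5 kN.
Moment equilibrium about A: M_A = Σ(load moments about A) − R_B·L = 1752 − 116.5×11.5 = 412.6 kN·m.

M_A = 412.6 kN·m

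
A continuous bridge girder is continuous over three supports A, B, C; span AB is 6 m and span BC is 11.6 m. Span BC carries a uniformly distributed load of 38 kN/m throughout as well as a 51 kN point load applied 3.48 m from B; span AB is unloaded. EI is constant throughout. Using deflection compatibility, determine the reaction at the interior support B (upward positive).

R_B = 380.2 kN

Release continuity at B by inserting a hinge; the redundant is the internal moment M_B. The primary structure is two simply-supported spans AB and BC.
End slopes at the hinge B, treating each span as simply supported:
  span BC: UDL 38: wL³/(24EI) = 2471/EI
  span BC: point load 51 at a = 3.48: Pab(L + b)/(6LEI) = 408.3/EI
  relative rotation θ_0 = (0 + 2880)/EI = 2880/EI
A unit hogging moment at B produces rotation L₁/(3EI) + L₂/(3EI) = 5.867/EI.
Compatibility: M_B·(L₁+L₂)/(3EI) = θ_0, giving M_B = 490.9 kN·m (hogging).
Span AB, ΣM about A with M_B applied at B: R_B^{AB}·6 = 0 + 490.9, so R_B^{AB} = 81.81 kN and R_A = 0 − 81.81 = -81.81 kN.
Span BC, ΣM about C: R_B^{BC}·11.6 = 2971 + 490.9, so R_B^{BC} = 298.4 kN and R_C = 491.8 − 298.4 = 193.4 kN.
R_B = 81.81 + 298.4 = 380.2 kN.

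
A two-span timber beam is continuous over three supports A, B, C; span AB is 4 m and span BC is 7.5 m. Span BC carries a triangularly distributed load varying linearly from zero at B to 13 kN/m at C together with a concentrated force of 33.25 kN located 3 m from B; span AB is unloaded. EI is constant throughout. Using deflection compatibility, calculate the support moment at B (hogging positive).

Release continuity at B by inserting a hinge; the redundant is the internal moment M_B. The primary structure is two simply-supported spans AB and BC.
Rotations at B on the released spans (each span's end-slope, ×1/EI):
  span BC: triangular load, peak 13: 7w₀L³/(360EI) = 106.6/EI
  span BC: point load 33.25 at a = 3: Pab(L + b)/(6LEI) = 119.7/EI
  relative rotation θ_0 = (0 + 226.3)/EI = 226.3/EI
A unit hogging moment at B produces rotation L₁/(3EI) + L₂/(3EI) = 3.833/EI.
Compatibility: M_B·(L₁+L₂)/(3EI) = θ_0, giving M_B = 59.05 kN·m (hogging).

M_B = 59.05 kN·m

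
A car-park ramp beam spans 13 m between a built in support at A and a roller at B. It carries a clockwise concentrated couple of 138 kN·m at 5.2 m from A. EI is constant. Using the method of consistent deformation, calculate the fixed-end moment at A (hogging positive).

M_A = 5.52 kN·m

Take the reaction at B as the redundant and release it; the primary structure is a cantilever fixed at A.
Primary-structure tip deflection at B by superposition:
  clockwise couple 138 at a = 5.2: M₀a(2L − a)/(2EI) = 7463/EI
Flexibility coefficient — unit upward force at B: δ_{BB} = L³/(3EI) = 732.3/EI.
Compatibility at B: δ_0 − R_B·δ_{BB} = 0, so R_B = 7463/732.3 = 10.19 kN.
Moment equilibrium about A: M_A = Σ(load moments about A) − R_B·L = 138 − 10.19×13 = 5.52 kN·m.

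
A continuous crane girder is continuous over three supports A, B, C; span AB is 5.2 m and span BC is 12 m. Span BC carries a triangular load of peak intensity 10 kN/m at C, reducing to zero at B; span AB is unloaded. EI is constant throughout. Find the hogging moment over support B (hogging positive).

M_B = 58.6 kN·m

Release continuity at B by inserting a hinge; the redundant is the internal moment M_B. The primary structure is two simply-supported spans AB and BC.
Discontinuity in slope at B on the released structure — sum the simple-span end rotations:
  span BC: triangular load, peak 10: 7w₀L³/(360EI) = 336/EI
  relative rotation θ_0 = (0 + 336)/EI = 336/EI
A unit hogging moment at B produces rotation L₁/(3EI) + L₂/(3EI) = 5.733/EI.
Slope continuity at B: θ_0 = M_B·5.733/EI, so M_B = 336/5.733 = 58.6 kN·m (hogging).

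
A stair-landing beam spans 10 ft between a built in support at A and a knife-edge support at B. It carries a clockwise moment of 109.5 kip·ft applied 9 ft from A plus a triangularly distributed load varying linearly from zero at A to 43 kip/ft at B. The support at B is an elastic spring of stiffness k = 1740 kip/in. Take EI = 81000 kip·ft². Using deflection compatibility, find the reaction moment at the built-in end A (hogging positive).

Take the reaction at B as the redundant and release it; the primary structure is a cantilever fixed at A.
Primary-structure tip deflection at B by superposition:
  clockwise couple 109.5 at a = 9: M₀a(2L − a)/(2EI) = 5420/EI
  triangular load, peak 43 at the free end: 11w₀L⁴/(120EI) = 39417/EI
  δ_0 = 44837/EI
Flexibility coefficient — unit upward force at B: δ_{BB} = L³/(3EI) = 333.3/EI.
With EI = 81000 kip·ft²: δ_0 = 0.55354 ft and δ_{BB} = 0.004115 ft/kip.
Compatibility — the spring shortens by R_B/k under the reaction it provides: δ_0 − R_B·δ_{BB} = R_B/k. With 1/k = 1/(1740×12) ft/kip = 0.000048 ft/kip, R_B = δ_0 / (δ_{BB} + 1/k) = 0.55354 / (0.004115 + 0.000048) = 133 kip.
Moment equilibrium about A: M_A = Σ(load moments about A) − R_B·L = 1543 − 133×10 = 213.2 kip·ft.

M_A = 213.2 kip·ft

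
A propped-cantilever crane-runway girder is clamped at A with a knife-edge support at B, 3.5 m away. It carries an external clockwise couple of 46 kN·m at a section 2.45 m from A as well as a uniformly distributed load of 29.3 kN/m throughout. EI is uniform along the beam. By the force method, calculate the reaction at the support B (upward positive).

R_B = 56.4 kN

Release the roller at B. Primary structure: cantilever fixed at A.
Downward deflection at the released point B due to the loads:
  clockwise couple 46 at a = 2.45: M₀a(2L − a)/(2EI) = 256.4/EI
  UDL 29.3: wL⁴/(8EI) = 549.6/EI
  δ_0 = 806/EI
Tip deflection under a unit load at B: L³/(3EI) = 14.29/EI.
Compatibility at B: δ_0 − R_B·δ_{BB} = 0, so R_B = 806/14.29 = 56.4 kN.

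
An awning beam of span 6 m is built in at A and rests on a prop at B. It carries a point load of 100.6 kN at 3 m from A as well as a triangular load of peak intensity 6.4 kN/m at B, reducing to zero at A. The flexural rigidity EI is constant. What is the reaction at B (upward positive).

R_B = 42 kN

Take the reaction at B as the redundant and release it; the primary structure is a cantilever fixed at A.
Deflection at B on the released cantilever, summing each load's contribution:
  point load 100.6 at a = 3: Pa²(3L − a)/(6EI) = 2264/EI
  triangular load, peak 6.4 at the free end: 11w₀L⁴/(120EI) = 760.3/EI
  δ_0 = 3024/EI
Tip deflection under a unit load at B: L³/(3EI) = 72/EI.
Compatibility at B: δ_0 − R_B·δ_{BB} = 0, so R_B = 3024/72 = 42 kN.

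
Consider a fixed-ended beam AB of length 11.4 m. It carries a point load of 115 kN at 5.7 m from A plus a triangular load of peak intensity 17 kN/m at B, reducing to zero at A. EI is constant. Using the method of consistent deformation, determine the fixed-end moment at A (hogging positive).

Take the two fixed-end moments M_A, M_B as redundants; the released structure is the simple span AB.
End rotations of the released simple span under the applied load (×1/EI):
  at A: point load 115 at a = 5.7: Pab(L + b)/(6LEI) = 934.1/EI
  at B: point load 115 at a = 5.7: Pab(L + a)/(6LEI) = 934.1/EI
  at A: triangular load, peak 17: 7w₀L³/(360EI) = 489.7/EI
  at B: triangular load, peak 17: w₀L³/(45EI) = 559.7/EI
  θ_A0 = 1424/EI,  θ_B0 = 1494/EI
Flexibility coefficients: a unit moment at one end gives L/(3EI) there and L/(6EI) at the far end, so f₁₁ = f₂₂ = 3.8/EI and f₁₂ = f₂₁ = 1.9/EI.
Compatibility — zero rotation at each built-in end:
  3.8 M_A + 1.9 M_B = 1424
  1.9 M_A + 3.8 M_B = 1494
Solving the pair gives M_A = 237.5 kN·m and M_B = 274.3 kN·m (hogging).

M_A = 237.5 kN·m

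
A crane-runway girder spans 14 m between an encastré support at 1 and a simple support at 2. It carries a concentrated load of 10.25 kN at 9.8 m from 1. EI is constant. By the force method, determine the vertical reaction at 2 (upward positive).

Take the reaction at 2 as the redundant and release it; the primary structure is a cantilever fixed at 1.
Downward deflection at the released point 2 due to the loads:
  point load 10.25 at a = 9.8: Pa²(3L − a)/(6EI) = 5283/EI
Tip deflection under a unit load at 2: L³/(3EI) = 914.7/EI.
The prop prevents deflection at 2: R_2 = δ_0/δ_{22} = 5283/914.7 = 5.776 kN.

R_2 = 5.776 kN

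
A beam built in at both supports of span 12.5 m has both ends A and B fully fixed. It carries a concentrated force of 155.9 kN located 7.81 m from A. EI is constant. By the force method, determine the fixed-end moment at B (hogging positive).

Release both end moments; the primary structure is a simply-supported span AB with redundants M_A and M_B.
On the primary (simply-supported) span, the end slopes from the loading are:
  at A: point load 155.9 at a = 7.81: Pab(L + b)/(6LEI) = 1309/EI
  at B: point load 155.9 at a = 7.81: Pab(L + a)/(6LEI) = 1546/EI
  θ_A0 = 1309/EI,  θ_B0 = 1546/EI
Flexibility coefficients: a unit moment at one end gives L/(3EI) there and L/(6EI) at the far end, so f₁₁ = f₂₂ = 4.167/EI and f₁₂ = f₂₁ = 2.083/EI.
Compatibility — zero rotation at each built-in end:
  4.167 M_A + 2.083 M_B = 1309
  2.083 M_A + 4.167 M_B = 1546
Solving the pair gives M_A = 171.4 kN·m and M_B = 285.4 kN·m (hogging).

M_B = 285.4 kN·m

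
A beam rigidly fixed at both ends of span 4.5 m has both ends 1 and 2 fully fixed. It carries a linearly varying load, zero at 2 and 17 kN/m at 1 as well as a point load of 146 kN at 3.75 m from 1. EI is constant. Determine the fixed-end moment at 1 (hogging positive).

Take the two fixed-end moments M_1, M_2 as redundants; the released structure is the simple span 12.
Simple-span end rotations at 1 and 2 under the given loads:
  at 1: triangular load, peak 17: w₀L³/(45EI) = 34.42/EI
  at 2: triangular load, peak 17: 7w₀L³/(360EI) = 30.12/EI
  at 1: point load 146 at a = 3.75: Pab(L + b)/(6LEI) = 79.84/EI
  at 2: point load 146 at a = 3.75: Pab(L + a)/(6LEI) = 125.5/EI
  θ_10 = 114.3/EI,  θ_20 = 155.6/EI
Flexibility coefficients: a unit moment at one end gives L/(3EI) there and L/(6EI) at the far end, so f₁₁ = f₂₂ = 1.5/EI and f₁₂ = f₂₁ = 0.75/EI.
Compatibility — zero rotation at each built-in end:
  1.5 M_1 + 0.75 M_2 = 114.3
  0.75 M_1 + 1.5 M_2 = 155.6
Solving the pair gives M_1 = 32.42 kN·m and M_2 = 87.52 kN·m (hogging).

M_1 = 32.42 kN·m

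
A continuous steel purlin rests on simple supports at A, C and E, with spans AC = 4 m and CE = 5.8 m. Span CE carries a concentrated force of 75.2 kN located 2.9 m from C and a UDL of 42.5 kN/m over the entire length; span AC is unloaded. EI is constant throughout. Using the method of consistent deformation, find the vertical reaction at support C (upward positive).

Insert a hinge at C; M_C is the redundant, and each span becomes simply supported.
Rotations at C on the released spans (each span's end-slope, ×1/EI):
  span CE: point load 75.2 at a = 2.9: Pab(L + b)/(6LEI) = 158.1/EI
  span CE: UDL 42.5: wL³/(24EI) = 345.5/EI
  relative rotation θ_0 = (0 + 503.6)/EI = 503.6/EI
A unit hogging moment at C produces rotation L₁/(3EI) + L₂/(3EI) = 3.267/EI.
Slope continuity at C: θ_0 = M_C·3.267/EI, so M_C = 503.6/3.267 = 154.2 kN·m (hogging).
Span AC, ΣM about A with M_C applied at C: R_C^{AC}·4 = 0 + 154.2, so R_C^{AC} = 38.54 kN and R_A = 0 − 38.54 = -38.54 kN.
Span CE, ΣM about E: R_C^{CE}·5.8 = 932.9 + 154.2, so R_C^{CE} = 187.4 kN and R_E = 321.7 − 187.4 = 134.3 kN.
R_C = 38.54 + 187.4 = 226 kN.

R_C = 226 kN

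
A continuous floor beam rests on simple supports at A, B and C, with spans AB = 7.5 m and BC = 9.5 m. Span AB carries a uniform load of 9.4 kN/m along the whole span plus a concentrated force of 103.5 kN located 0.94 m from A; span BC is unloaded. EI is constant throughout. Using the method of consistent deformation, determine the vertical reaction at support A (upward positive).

R_A = 119.1 kN

Take M_B as the redundant. Released structure: two simple spans AB and BC with a hinge at B.
Discontinuity in slope at B on the released structure — sum the simple-span end rotations:
  span AB: UDL 9.4: wL³/(24EI) = 165.2/EI
  span AB: point load 103.5 at a = 0.94: Pab(L + a)/(6LEI) = 119.7/EI
  relative rotation θ_0 = (284.9 + 0)/EI = 284.9/EI
A unit hogging moment at B produces rotation L₁/(3EI) + L₂/(3EI) = 5.667/EI.
Slope continuity at B: θ_0 = M_B·5.667/EI, so M_B = 284.9/5.667 = 50.28 kN·m (hogging).
Span AB, ΣM about A with M_B applied at B: R_B^{AB}·7.5 = 361.7 + 50.28, so R_B^{AB} = 54.93 kN and R_A = 174 − 54.93 = 119.1 kN.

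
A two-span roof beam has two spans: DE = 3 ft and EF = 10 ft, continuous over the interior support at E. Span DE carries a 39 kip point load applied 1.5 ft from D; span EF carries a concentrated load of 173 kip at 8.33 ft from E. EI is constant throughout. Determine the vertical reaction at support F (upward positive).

R_F = 132.8 kip

Insert a hinge at E; M_E is the redundant, and each span becomes simply supported.
Rotations at E on the released spans (each span's end-slope, ×1/EI):
  span DE: point load 39 at a = 1.5: Pab(L + a)/(6LEI) = 21.94/EI
  span EF: point load 173 at a = 8.33: Pab(L + b)/(6LEI) = 468.1/EI
  relative rotation θ_0 = (21.94 + 468.1)/EI = 490/EI
A unit hogging moment at E produces rotation L₁/(3EI) + L₂/(3EI) = 4.333/EI.
Slope continuity at E: θ_0 = M_E·4.333/EI, so M_E = 490/4.333 = 113.1 kip·ft (hogging).
Span EF, ΣM about F: R_E^{EF}·10 = 288.9 + 113.1, so R_E^{EF} = 40.2 kip and R_F = 173 − 40.2 = 132.8 kip.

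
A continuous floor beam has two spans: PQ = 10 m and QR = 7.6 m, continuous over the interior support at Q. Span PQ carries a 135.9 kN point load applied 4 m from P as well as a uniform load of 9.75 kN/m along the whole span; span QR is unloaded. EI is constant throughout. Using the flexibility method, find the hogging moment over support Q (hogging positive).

M_Q = 199 kN·m

Insert a hinge at Q; M_Q is the redundant, and each span becomes simply supported.
Rotations at Q on the released spans (each span's end-slope, ×1/EI):
  span PQ: point load 135.9 at a = 4: Pab(L + a)/(6LEI) = 761/EI
  span PQ: UDL 9.75: wL³/(24EI) = 406.2/EI
  relative rotation θ_0 = (1167 + 0)/EI = 1167/EI
A unit hogging moment at Q produces rotation L₁/(3EI) + L₂/(3EI) = 5.867/EI.
Slope continuity at Q: θ_0 = M_Q·5.867/EI, so M_Q = 1167/5.867 = 199 kN·m (hogging).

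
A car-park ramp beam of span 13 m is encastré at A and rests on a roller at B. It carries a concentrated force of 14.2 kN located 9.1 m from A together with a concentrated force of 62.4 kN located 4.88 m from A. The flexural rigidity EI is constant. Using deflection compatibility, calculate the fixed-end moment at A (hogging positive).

Choose R_B as the redundant. The primary structure is the cantilever fixed at A.
Downward deflection at the released point B due to the loads:
  point load 14.2 at a = 9.1: Pa²(3L − a)/(6EI) = 5860/EI
  point load 62.4 at a = 4.88: Pa²(3L − a)/(6EI) = 8450/EI
  δ_0 = 14310/EI
Flexibility coefficient — unit upward force at B: δ_{BB} = L³/(3EI) = 732.3/EI.
The prop prevents deflection at B: R_B = δ_0/δ_{BB} = 14310/732.3 = 19.54 kN.
Moment equilibrium about A: M_A = Σ(load moments about A) − R_B·L = 433.7 − 19.54×13 = 179.7 kN·m.

M_A = 179.7 kN·m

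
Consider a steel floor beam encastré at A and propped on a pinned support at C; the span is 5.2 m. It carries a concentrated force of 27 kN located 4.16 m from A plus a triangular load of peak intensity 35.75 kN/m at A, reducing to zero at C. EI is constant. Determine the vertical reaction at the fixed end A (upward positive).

R_A = 82.35 kN

Choose R_C as the redundant. The primary structure is the cantilever fixed at A.
Deflection at C on the released cantilever, summing each load's contribution:
  point load 27 at a = 4.16: Pa²(3L − a)/(6EI) = 890.9/EI
  triangular load, peak 35.75 at the fixed end: w₀L⁴/(30EI) = 871.3/EI
  δ_0 = 1762/EI
Flexibility coefficient — unit upward force at C: δ_{CC} = L³/(3EI) = 46.87/EI.
Compatibility at C: δ_0 − R_C·δ_{CC} = 0, so R_C = 1762/46.87 = 37.6 kN.
Vertical equilibrium: R_A = ΣP − R_C = 120 − 37.6 = 82.35 kN.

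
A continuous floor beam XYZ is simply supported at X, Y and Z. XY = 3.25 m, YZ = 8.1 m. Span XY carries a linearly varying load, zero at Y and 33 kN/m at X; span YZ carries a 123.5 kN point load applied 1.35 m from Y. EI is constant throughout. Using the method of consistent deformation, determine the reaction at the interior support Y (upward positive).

Take M_Y as the redundant. Released structure: two simple spans XY and YZ with a hinge at Y.
End slopes at the hinge Y, treating each span as simply supported:
  span XY: triangular load, peak 33: 7w₀L³/(360EI) = 22.03/EI
  span YZ: point load 123.5 at a = 1.35: Pab(L + b)/(6LEI) = 343.9/EI
  relative rotation θ_0 = (22.03 + 343.9)/EI = 365.9/EI
A unit hogging moment at Y produces rotation L₁/(3EI) + L₂/(3EI) = 3.783/EI.
Compatibility: M_Y·(L₁+L₂)/(3EI) = θ_0, giving M_Y = 96.71 kN·m (hogging).
Span XY, ΣM about X with M_Y applied at Y: R_Y^{XY}·3.25 = 58.09 + 96.71, so R_Y^{XY} = 47.63 kN and R_X = 53.62 − 47.63 = 5.992 kN.
Span YZ, ΣM about Z: R_Y^{YZ}·8.1 = 833.6 + 96.71, so R_Y^{YZ} = 114.9 kN and R_Z = 123.5 − 114.9 = 8.643 kN.
R_Y = 47.63 + 114.9 = 162.5 kN.

R_Y = 162.5 kN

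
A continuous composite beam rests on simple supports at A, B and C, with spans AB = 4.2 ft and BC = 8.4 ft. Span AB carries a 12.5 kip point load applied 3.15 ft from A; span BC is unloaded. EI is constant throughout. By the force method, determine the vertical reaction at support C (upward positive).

R_C = -0.3418 kip

Take M_B as the redundant. Released structure: two simple spans AB and BC with a hinge at B.
Discontinuity in slope at B on the released structure — sum the simple-span end rotations:
  span AB: point load 12.5 at a = 3.15: Pab(L + a)/(6LEI) = 12.06/EI
  relative rotation θ_0 = (12.06 + 0)/EI = 12.06/EI
A unit hogging moment at B produces rotation L₁/(3EI) + L₂/(3EI) = 4.2/EI.
Slope continuity at B: θ_0 = M_B·4.2/EI, so M_B = 12.06/4.2 = 2.871 kip·ft (hogging).
Span BC, ΣM about C: R_B^{BC}·8.4 = 0 + 2.871, so R_B^{BC} = 0.3418 kip and R_C = 0 − 0.3418 = -0.3418 kip.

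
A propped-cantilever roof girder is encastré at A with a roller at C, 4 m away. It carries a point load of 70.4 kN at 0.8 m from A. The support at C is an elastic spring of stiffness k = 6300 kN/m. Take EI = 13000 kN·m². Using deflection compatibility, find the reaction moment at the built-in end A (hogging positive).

Remove the prop at C; the released (primary) structure is a cantilever built in at A.
Primary-structure tip deflection at C by superposition:
  point load 70.4 at a = 0.8: Pa²(3L − a)/(6EI) = 84.1/EI
Flexibility coefficient — unit upward force at C: δ_{CC} = L³/(3EI) = 21.33/EI.
With EI = 13000 kN·m²: δ_0 = 0.00647 m and δ_{CC} = 0.001641 m/kN.
Compatibility — the spring shortens by R_C/k under the reaction it provides: δ_0 − R_C·δ_{CC} = R_C/k. With 1/k = 0.000159 m/kN, R_C = δ_0 / (δ_{CC} + 1/k) = 0.00647 / (0.001641 + 0.000159) = 3.595 kN.
Moment equilibrium about A: M_A = Σ(load moments about A) − R_C·L = 56.32 − 3.595×4 = 41.94 kN·m.

M_A = 41.94 kN·m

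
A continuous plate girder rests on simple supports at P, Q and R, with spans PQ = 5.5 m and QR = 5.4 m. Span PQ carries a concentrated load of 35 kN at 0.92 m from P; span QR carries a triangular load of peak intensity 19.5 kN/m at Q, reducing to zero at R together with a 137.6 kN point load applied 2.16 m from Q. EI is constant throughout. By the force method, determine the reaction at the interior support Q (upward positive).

Release continuity at Q by inserting a hinge; the redundant is the internal moment M_Q. The primary structure is two simply-supported spans PQ and QR.
Rotations at Q on the released spans (each span's end-slope, ×1/EI):
  span PQ: point load 35 at a = 0.92: Pab(L + a)/(6LEI) = 28.69/EI
  span QR: triangular load, peak 19.5: w₀L³/(45EI) = 68.23/EI
  span QR: point load 137.6 at a = 2.16: Pab(L + b)/(6LEI) = 256.8/EI
  relative rotation θ_0 = (28.69 + 325)/EI = 353.7/EI
A unit hogging moment at Q produces rotation L₁/(3EI) + L₂/(3EI) = 3.633/EI.
Slope continuity at Q: θ_0 = M_Q·3.633/EI, so M_Q = 353.7/3.633 = 97.35 kN·m (hogging).
Span PQ, ΣM about P with M_Q applied at Q: R_Q^{PQ}·5.5 = 32.2 + 97.35, so R_Q^{PQ} = 23.56 kN and R_P = 35 − 23.56 = 11.44 kN.
Span QR, ΣM about R: R_Q^{QR}·5.4 = 635.4 + 97.35, so R_Q^{QR} = 135.7 kN and R_R = 190.2 − 135.7 = 54.56 kN.
R_Q = 23.56 + 135.7 = 159.2 kN.

R_Q = 159.2 kN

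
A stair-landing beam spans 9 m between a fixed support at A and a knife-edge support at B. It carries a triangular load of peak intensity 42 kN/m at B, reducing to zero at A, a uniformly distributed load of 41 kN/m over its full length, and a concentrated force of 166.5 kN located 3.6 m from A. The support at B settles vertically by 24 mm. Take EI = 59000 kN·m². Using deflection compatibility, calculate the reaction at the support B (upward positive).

Release the roller at B. Primary structure: cantilever fixed at A.
Downward deflection at the released point B due to the loads:
  triangular load, peak 42 at the free end: 11w₀L⁴/(120EI) = 25260/EI
  UDL 41: wL⁴/(8EI) = 33625/EI
  point load 166.5 at a = 3.6: Pa²(3L − a)/(6EI) = 8416/EI
  δ_0 = 67301/EI
Tip deflection under a unit load at B: L³/(3EI) = 243/EI.
With EI = 59000 kN·m²: δ_0 = 1.1407 m and δ_{BB} = 0.004119 m/kN.
Compatibility — the beam at B must follow the support down by 0.024 m: δ_0 − R_B·δ_{BB} = 0.024, so R_B = (1.1407 − 0.024)/0.004119 = 271.1 kN.

R_B = 271.1 kN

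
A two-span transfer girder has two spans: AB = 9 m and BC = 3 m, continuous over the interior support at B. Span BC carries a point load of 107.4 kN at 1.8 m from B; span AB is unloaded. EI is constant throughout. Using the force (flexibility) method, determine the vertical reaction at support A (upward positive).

Insert a hinge at B; M_B is the redundant, and each span becomes simply supported.
Rotations at B on the released spans (each span's end-slope, ×1/EI):
  span BC: point load 107.4 at a = 1.8: Pab(L + b)/(6LEI) = 54.13/EI
  relative rotation θ_0 = (0 + 54.13)/EI = 54.13/EI
A unit hogging moment at B produces rotation L₁/(3EI) + L₂/(3EI) = 4/EI.
Compatibility: M_B·(L₁+L₂)/(3EI) = θ_0, giving M_B = 13.53 kN·m (hogging).
Span AB, ΣM about A with M_B applied at B: R_B^{AB}·9 = 0 + 13.53, so R_B^{AB} = 1.504 kN and R_A = 0 − 1.504 = -1.504 kN.

R_A = -1.504 kN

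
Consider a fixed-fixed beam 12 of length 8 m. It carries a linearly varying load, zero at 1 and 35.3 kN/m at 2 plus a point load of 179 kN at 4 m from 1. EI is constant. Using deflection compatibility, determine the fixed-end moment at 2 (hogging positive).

M_2 = 292 kN·m

Release both end moments; the primary structure is a simply-supported span 12 with redundants M_1 and M_2.
End rotations of the released simple span under the applied load (×1/EI):
  at 1: triangular load, peak 35.3: 7w₀L³/(360EI) = 351.4/EI
  at 2: triangular load, peak 35.3: w₀L³/(45EI) = 401.6/EI
  at 1: point load 179 at a = 4: Pab(L + b)/(6LEI) = 716/EI
  at 2: point load 179 at a = 4: Pab(L + a)/(6LEI) = 716/EI
  θ_10 = 1067/EI,  θ_20 = 1118/EI
Flexibility coefficients: a unit moment at one end gives L/(3EI) there and L/(6EI) at the far end, so f₁₁ = f₂₂ = 2.667/EI and f₁₂ = f₂₁ = 1.333/EI.
Compatibility — zero rotation at each built-in end:
  2.667 M_1 + 1.333 M_2 = 1067
  1.333 M_1 + 2.667 M_2 = 1118
Solving the pair gives M_1 = 254.3 kN·m and M_2 = 292 kN·m (hogging).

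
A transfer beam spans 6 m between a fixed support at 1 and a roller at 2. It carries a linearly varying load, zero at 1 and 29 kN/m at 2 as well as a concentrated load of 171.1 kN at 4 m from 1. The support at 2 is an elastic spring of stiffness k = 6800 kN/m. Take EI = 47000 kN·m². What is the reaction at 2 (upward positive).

Choose R_2 as the redundant. The primary structure is the cantilever fixed at 1.
Primary-structure tip deflection at 2 by superposition:
  triangular load, peak 29 at the free end: 11w₀L⁴/(120EI) = 3445/EI
  point load 171.1 at a = 4: Pa²(3L − a)/(6EI) = 6388/EI
  δ_0 = 9833/EI
Tip deflection under a unit load at 2: L³/(3EI) = 72/EI.
With EI = 47000 kN·m²: δ_0 = 0.20921 m and δ_{22} = 0.001532 m/kN.
Compatibility — the spring shortens by R_2/k under the reaction it provides: δ_0 − R_2·δ_{22} = R_2/k. With 1/k = 0.000147 m/kN, R_2 = δ_0 / (δ_{22} + 1/k) = 0.20921 / (0.001532 + 0.000147) = 124.6 kN.

R_2 = 124.6 kN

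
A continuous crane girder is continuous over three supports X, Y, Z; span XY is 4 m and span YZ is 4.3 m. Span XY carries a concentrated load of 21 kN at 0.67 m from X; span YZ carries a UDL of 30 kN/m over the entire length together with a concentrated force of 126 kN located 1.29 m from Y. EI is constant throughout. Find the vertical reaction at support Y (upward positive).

Release continuity at Y by inserting a hinge; the redundant is the internal moment M_Y. The primary structure is two simply-supported spans XY and YZ.
Rotations at Y on the released spans (each span's end-slope, ×1/EI):
  span XY: point load 21 at a = 0.67: Pab(L + a)/(6LEI) = 9.117/EI
  span YZ: UDL 30: wL³/(24EI) = 99.38/EI
  span YZ: point load 126 at a = 1.29: Pab(L + b)/(6LEI) = 138.6/EI
  relative rotation θ_0 = (9.117 + 238)/EI = 247.1/EI
A unit hogging moment at Y produces rotation L₁/(3EI) + L₂/(3EI) = 2.767/EI.
Compatibility: M_Y·(L₁+L₂)/(3EI) = θ_0, giving M_Y = 89.32 kN·m (hogging).
Span XY, ΣM about X with M_Y applied at Y: R_Y^{XY}·4 = 14.07 + 89.32, so R_Y^{XY} = 25.85 kN and R_X = 21 − 25.85 = -4.848 kN.
Span YZ, ΣM about Z: R_Y^{YZ}·4.3 = 656.6 + 89.32, so R_Y^{YZ} = 173.5 kN and R_Z = 255 − 173.5 = 81.53 kN.
R_Y = 25.85 + 173.5 = 199.3 kN.

R_Y = 199.3 kN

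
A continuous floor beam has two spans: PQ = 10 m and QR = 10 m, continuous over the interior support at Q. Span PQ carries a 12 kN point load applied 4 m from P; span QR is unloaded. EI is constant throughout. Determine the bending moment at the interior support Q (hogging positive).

Take M_Q as the redundant. Released structure: two simple spans PQ and QR with a hinge at Q.
Rotations at Q on the released spans (each span's end-slope, ×1/EI):
  span PQ: point load 12 at a = 4: Pab(L + a)/(6LEI) = 67.2/EI
  relative rotation θ_0 = (67.2 + 0)/EI = 67.2/EI
A unit hogging moment at Q produces rotation L₁/(3EI) + L₂/(3EI) = 6.667/EI.
Slope continuity at Q: θ_0 = M_Q·6.667/EI, so M_Q = 67.2/6.667 = 10.08 kN·m (hogging).

M_Q = 10.08 kN·m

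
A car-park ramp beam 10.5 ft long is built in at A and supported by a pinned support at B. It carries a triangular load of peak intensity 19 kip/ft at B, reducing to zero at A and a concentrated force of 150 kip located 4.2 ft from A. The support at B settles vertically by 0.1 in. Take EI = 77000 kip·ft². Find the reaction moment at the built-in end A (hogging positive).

M_A = 442.1 kip·ft

Remove the prop at B; the released (primary) structure is a cantilever built in at A.
Downward deflection at the released point B due to the loads:
  triangular load, peak 19 at the free end: 11w₀L⁴/(120EI) = 21170/EI
  point load 150 at a = 4.2: Pa²(3L − a)/(6EI) = 12039/EI
  δ_0 = 33209/EI
Tip deflection under a unit load at B: L³/(3EI) = 385.9/EI.
With EI = 77000 kip·ft²: δ_0 = 0.43129 ft and δ_{BB} = 0.005011 ft/kip.
Compatibility — the beam at B must follow the support down by 0.008333 ft: δ_0 − R_B·δ_{BB} = 0.008333, so R_B = (0.43129 − 0.008333)/0.005011 = 84.4 kip.
Moment equilibrium about A: M_A = Σ(load moments about A) − R_B·L = 1328 − 84.4×10.5 = 442.1 kip·ft.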